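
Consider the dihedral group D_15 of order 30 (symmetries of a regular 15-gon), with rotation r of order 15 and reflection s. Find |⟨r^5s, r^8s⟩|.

10

|⟨r^5s⟩| = 2 and |⟨r^8s⟩| = 2, so |H| is a multiple of lcm(2, 2) = 2 and divides |G| = 30.
Closing under the operation: H = {e, r^3, r^6, r^9, r^12, r^2s, r^5s, r^8s, r^11s, r^14s}, so |H| = 10.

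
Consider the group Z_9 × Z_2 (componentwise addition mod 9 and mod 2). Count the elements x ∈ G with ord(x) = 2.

1

An element (a,b) has order lcm(ord(a), ord(b)); count pairs with lcm equal to 2.
Enumerating gives 1 such elements.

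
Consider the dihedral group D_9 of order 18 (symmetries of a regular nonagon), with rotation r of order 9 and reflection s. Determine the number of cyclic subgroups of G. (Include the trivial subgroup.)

Each element a generates a cyclic subgroup ⟨a⟩; distinct elements may generate the same one (a cyclic group of order d has φ(d) generators).
Cyclic subgroups by order — order 1: 1; order 2: 9; order 3: 1; order 9: 1.
Total: 12.

12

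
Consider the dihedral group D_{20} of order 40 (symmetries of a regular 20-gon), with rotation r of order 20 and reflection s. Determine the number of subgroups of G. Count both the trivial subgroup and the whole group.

|G| = 40, so by Lagrange every subgroup order divides 40. Divisors: 1, 2, 4, 5, 8, 10, 20, 40.
Subgroups by order — order 1: 1; order 2: 21; order 4: 11; order 5: 1; order 8: 5; order 10: 5; order 20: 3; order 40: 1.
Total: 1 + 21 + 11 + 1 + 5 + 5 + 3 + 1 = 48.

48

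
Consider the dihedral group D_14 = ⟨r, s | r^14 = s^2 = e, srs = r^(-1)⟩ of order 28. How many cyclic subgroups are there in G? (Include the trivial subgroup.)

Group the elements of G by the cyclic subgroup they generate; each cyclic subgroup of order d accounts for φ(d) elements.
Cyclic subgroups by order — order 1: 1; order 2: 15; order 7: 1; order 14: 1.
Total: 18.

18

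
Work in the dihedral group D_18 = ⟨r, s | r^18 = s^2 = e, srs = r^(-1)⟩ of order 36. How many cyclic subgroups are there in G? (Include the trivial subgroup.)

24

Group the elements of G by the cyclic subgroup they generate; each cyclic subgroup of order d accounts for φ(d) elements.
Cyclic subgroups by order — order 1: 1; order 2: 19; order 3: 1; order 6: 1; order 9: 1; order 18: 1.
Total: 24.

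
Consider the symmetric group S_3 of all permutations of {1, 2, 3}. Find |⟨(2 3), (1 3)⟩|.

6

|⟨(2 3)⟩| = 2 and |⟨(1 3)⟩| = 2, so |H| is a multiple of lcm(2, 2) = 2 and divides |G| = 6.
Closing {(2 3), (1 3)} under the group operation gives all of G, so |H| = 6.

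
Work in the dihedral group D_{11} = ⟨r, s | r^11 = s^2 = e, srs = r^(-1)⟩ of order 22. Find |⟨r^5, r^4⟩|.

11

|⟨r^5⟩| = 11 and |⟨r^4⟩| = 11, so |H| is a multiple of lcm(11, 11) = 11 and divides |G| = 22.
Closing under the operation: H = {e, r, r^2, r^3, r^4, r^5, r^6, r^7, r^8, r^9, r^10}, so |H| = 11.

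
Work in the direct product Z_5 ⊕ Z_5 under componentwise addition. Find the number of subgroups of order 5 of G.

6

|G| = 25 and 5 | 25, so subgroups of order 5 are possible by Lagrange.
The subgroups of order 5 are: {(0,0), (0,1), (0,2), (0,3), (0,4)}; {(0,0), (1,0), (2,0), (3,0), (4,0)}; {(0,0), (1,1), (2,2), (3,3), (4,4)}; {(0,0), (1,2), (2,4), (3,1), (4,3)}; … (6 in all).
So G has 6 subgroups of order 5.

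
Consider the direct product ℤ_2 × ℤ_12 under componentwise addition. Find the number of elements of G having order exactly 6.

6

An element (a,b) has order lcm(ord(a), ord(b)); count pairs with lcm equal to 6.
Enumerating gives 6 such elements.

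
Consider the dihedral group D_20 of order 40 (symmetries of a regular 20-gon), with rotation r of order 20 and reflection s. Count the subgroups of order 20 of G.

|G| = 40 and 20 | 40, so subgroups of order 20 are possible by Lagrange.
The subgroups of order 20 are: {e, r, r^2, r^3, r^4, r^5, r^6, r^7, r^8, r^9, r^10, r^11, r^12, r^13, r^14, r^15, r^16, r^17, r^18, r^19}; {e, r^2, r^4, r^6, r^8, r^10, r^12, r^14, r^16, r^18, s, r^2s, r^4s, r^6s, r^8s, r^10s, r^12s, r^14s, r^16s, r^18s}; {e, r^2, r^4, r^6, r^8, r^10, r^12, r^14, r^16, r^18, rs, r^3s, r^5s, r^7s, r^9s, r^11s, r^13s, r^15s, r^17s, r^19s}.
So G has 3 subgroups of order 20.

3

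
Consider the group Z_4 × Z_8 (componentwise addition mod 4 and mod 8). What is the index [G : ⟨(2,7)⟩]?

4

|⟨(2,7)⟩| = 8 and |G| = 32.
By Lagrange, [G : H] = |G|/|H| = 32/8 = 4.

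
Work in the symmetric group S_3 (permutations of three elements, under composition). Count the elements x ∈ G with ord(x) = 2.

The elements of order 2 are: (2 3), (1 2), (1 3).
That's 3.

3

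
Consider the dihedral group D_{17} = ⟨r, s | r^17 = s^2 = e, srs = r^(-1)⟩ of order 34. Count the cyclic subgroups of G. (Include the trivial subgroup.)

Group the elements of G by the cyclic subgroup they generate; each cyclic subgroup of order d accounts for φ(d) elements.
Cyclic subgroups by order — order 1: 1; order 2: 17; order 17: 1.
Total: 19.

19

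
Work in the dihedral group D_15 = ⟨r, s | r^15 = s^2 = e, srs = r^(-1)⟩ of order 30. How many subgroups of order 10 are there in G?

|G| = 30 and 10 | 30, so subgroups of order 10 are possible by Lagrange.
The subgroups of order 10 are: {e, r^3, r^6, r^9, r^12, rs, r^4s, r^7s, r^10s, r^13s}; {e, r^3, r^6, r^9, r^12, r^2s, r^5s, r^8s, r^11s, r^14s}; {e, r^3, r^6, r^9, r^12, s, r^3s, r^6s, r^9s, r^12s}.
So G has 3 subgroups of order 10.

3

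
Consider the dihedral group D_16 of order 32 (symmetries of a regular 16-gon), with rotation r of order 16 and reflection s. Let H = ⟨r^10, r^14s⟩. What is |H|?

16

|⟨r^10⟩| = 8 and |⟨r^14s⟩| = 2, so |H| is a multiple of lcm(8, 2) = 8 and divides |G| = 32.
Closing under the operation: H = {e, r^2, r^4, r^6, r^8, r^10, r^12, r^14, s, r^2s, r^4s, r^6s, r^8s, r^10s, r^12s, r^14s}, so |H| = 16.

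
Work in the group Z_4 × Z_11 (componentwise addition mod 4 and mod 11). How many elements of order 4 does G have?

An element (a,b) has order lcm(ord(a), ord(b)); count pairs with lcm equal to 4.
Enumerating gives 2 such elements.

2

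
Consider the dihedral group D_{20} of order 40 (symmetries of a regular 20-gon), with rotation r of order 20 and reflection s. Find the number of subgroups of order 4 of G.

11

|G| = 40 and 4 | 40, so subgroups of order 4 are possible by Lagrange.
The subgroups of order 4 are: {e, r^10, s, r^10s}; {e, r^10, rs, r^11s}; {e, r^10, r^2s, r^12s}; {e, r^10, r^3s, r^13s}; … (11 in all).
So G has 11 subgroups of order 4.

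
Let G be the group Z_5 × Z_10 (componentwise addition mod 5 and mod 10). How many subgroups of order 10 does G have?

|G| = 50 and 10 | 50, so subgroups of order 10 are possible by Lagrange.
The subgroups of order 10 are: {(0,0), (0,1), (0,2), (0,3), (0,4), (0,5), (0,6), (0,7), (0,8), (0,9)}; {(0,0), (0,5), (1,0), (1,5), (2,0), (2,5), (3,0), (3,5), (4,0), (4,5)}; {(0,0), (0,5), (1,1), (1,6), (2,2), (2,7), (3,3), (3,8), (4,4), (4,9)}; {(0,0), (0,5), (1,2), (1,7), (2,4), (2,9), (3,1), (3,6), (4,3), (4,8)}; … (6 in all).
So G has 6 subgroups of order 10.

6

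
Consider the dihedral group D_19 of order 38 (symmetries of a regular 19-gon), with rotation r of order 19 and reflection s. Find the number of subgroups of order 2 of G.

|G| = 38 and 2 | 38, so subgroups of order 2 are possible by Lagrange.
The subgroups of order 2 are: {e, r^10s}; {e, r^11s}; {e, r^12s}; {e, r^13s}; … (19 in all).
So G has 19 subgroups of order 2.

19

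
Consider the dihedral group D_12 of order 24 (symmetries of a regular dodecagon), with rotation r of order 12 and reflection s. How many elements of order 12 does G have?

4

The elements of order 12 are: r, r^5, r^7, r^11.
That's 4.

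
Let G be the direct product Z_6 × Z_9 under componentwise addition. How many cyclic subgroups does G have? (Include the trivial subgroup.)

16

Group the elements of G by the cyclic subgroup they generate; each cyclic subgroup of order d accounts for φ(d) elements.
Cyclic subgroups by order — order 1: 1; order 2: 1; order 3: 4; order 6: 4; order 9: 3; order 18: 3.
Total: 16.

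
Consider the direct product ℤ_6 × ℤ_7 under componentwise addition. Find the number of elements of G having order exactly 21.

An element (a,b) has order lcm(ord(a), ord(b)); count pairs with lcm equal to 21.
Enumerating gives 12 such elements.

12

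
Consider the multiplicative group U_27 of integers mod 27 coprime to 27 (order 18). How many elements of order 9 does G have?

The elements of order 9 are: 4, 7, 13, 16, 22, 25.
That's 6.

6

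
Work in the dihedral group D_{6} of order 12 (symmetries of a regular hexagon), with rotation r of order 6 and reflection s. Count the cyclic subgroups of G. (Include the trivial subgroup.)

Group the elements of G by the cyclic subgroup they generate; each cyclic subgroup of order d accounts for φ(d) elements.
Cyclic subgroups by order — order 1: 1; order 2: 7; order 3: 1; order 6: 1.
Total: 10.

10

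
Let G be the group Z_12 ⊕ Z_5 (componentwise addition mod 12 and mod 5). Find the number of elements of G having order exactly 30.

8

An element (a,b) has order lcm(ord(a), ord(b)); count pairs with lcm equal to 30.
Enumerating gives 8 such elements.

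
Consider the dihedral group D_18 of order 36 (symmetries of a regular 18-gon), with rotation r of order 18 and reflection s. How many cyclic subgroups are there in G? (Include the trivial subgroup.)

Group the elements of G by the cyclic subgroup they generate; each cyclic subgroup of order d accounts for φ(d) elements.
Cyclic subgroups by order — order 1: 1; order 2: 19; order 3: 1; order 6: 1; order 9: 1; order 18: 1.
Total: 24.

24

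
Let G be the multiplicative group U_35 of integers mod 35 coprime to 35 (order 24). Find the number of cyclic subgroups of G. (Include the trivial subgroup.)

12

A cyclic subgroup of order d is generated by each of its φ(d) elements of order d, so the cyclic subgroups of order d number (#elements of order d)/φ(d).
Cyclic subgroups by order — order 1: 1; order 2: 3; order 3: 1; order 4: 2; order 6: 3; order 12: 2.
Total: 12.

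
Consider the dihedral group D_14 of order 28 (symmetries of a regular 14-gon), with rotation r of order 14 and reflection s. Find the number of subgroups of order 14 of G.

|G| = 28 and 14 | 28, so subgroups of order 14 are possible by Lagrange.
The subgroups of order 14 are: {e, r, r^2, r^3, r^4, r^5, r^6, r^7, r^8, r^9, r^10, r^11, r^12, r^13}; {e, r^2, r^4, r^6, r^8, r^10, r^12, s, r^2s, r^4s, r^6s, r^8s, r^10s, r^12s}; {e, r^2, r^4, r^6, r^8, r^10, r^12, rs, r^3s, r^5s, r^7s, r^9s, r^11s, r^13s}.
So G has 3 subgroups of order 14.

3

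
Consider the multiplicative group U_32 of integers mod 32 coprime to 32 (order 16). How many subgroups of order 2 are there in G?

3

|G| = 16 and 2 | 16, so subgroups of order 2 are possible by Lagrange.
The subgroups of order 2 are: {1, 15}; {1, 17}; {1, 31}.
So G has 3 subgroups of order 2.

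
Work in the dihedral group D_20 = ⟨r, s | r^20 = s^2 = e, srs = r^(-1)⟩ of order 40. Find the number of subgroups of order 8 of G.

5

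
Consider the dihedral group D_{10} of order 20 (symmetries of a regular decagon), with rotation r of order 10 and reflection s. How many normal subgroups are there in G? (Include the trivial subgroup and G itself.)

G has 22 subgroups. Checking conjugation-invariance by order — order 1: 1/1 normal; order 2: 1/11 normal; order 4: 0/5 normal; order 5: 1/1 normal; order 10: 3/3 normal; order 20: 1/1 normal.
Total normal subgroups: 7.

7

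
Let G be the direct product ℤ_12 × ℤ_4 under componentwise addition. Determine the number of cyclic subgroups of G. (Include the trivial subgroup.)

Each element a generates a cyclic subgroup ⟨a⟩; distinct elements may generate the same one (a cyclic group of order d has φ(d) generators).
Cyclic subgroups by order — order 1: 1; order 2: 3; order 3: 1; order 4: 6; order 6: 3; order 12: 6.
Total: 20.

20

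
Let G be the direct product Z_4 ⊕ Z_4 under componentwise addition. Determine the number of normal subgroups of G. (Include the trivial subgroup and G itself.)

15

G is abelian, so every subgroup is normal.
G has 15 subgroups in total, hence 15 normal subgroups.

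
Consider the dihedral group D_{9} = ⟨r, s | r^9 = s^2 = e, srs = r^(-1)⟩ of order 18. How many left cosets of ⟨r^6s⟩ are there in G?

|⟨r^6s⟩| = 2 and |G| = 18.
By Lagrange, [G : H] = |G|/|H| = 18/2 = 9.

9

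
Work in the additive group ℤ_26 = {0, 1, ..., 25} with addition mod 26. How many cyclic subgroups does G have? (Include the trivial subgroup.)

Each element a generates a cyclic subgroup ⟨a⟩; distinct elements may generate the same one (a cyclic group of order d has φ(d) generators).
Cyclic subgroups by order — order 1: 1; order 2: 1; order 13: 1; order 26: 1.
Total: 4.

4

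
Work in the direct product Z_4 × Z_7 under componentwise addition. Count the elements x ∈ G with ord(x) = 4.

2

An element (a,b) has order lcm(ord(a), ord(b)); count pairs with lcm equal to 4.
Enumerating gives 2 such elements.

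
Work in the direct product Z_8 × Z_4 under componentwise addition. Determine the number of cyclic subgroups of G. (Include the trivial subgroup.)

Group the elements of G by the cyclic subgroup they generate; each cyclic subgroup of order d accounts for φ(d) elements.
Cyclic subgroups by order — order 1: 1; order 2: 3; order 4: 6; order 8: 4.
Total: 14.

14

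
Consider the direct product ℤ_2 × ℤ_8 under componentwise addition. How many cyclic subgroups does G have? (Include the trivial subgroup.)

Group the elements of G by the cyclic subgroup they generate; each cyclic subgroup of order d accounts for φ(d) elements.
Cyclic subgroups by order — order 1: 1; order 2: 3; order 4: 2; order 8: 2.
Total: 8.

8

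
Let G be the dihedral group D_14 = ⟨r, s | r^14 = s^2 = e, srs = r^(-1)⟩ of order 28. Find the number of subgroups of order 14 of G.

3

|G| = 28 and 14 | 28, so subgroups of order 14 are possible by Lagrange.
The subgroups of order 14 are: {e, r, r^2, r^3, r^4, r^5, r^6, r^7, r^8, r^9, r^10, r^11, r^12, r^13}; {e, r^2, r^4, r^6, r^8, r^10, r^12, s, r^2s, r^4s, r^6s, r^8s, r^10s, r^12s}; {e, r^2, r^4, r^6, r^8, r^10, r^12, rs, r^3s, r^5s, r^7s, r^9s, r^11s, r^13s}.
So G has 3 subgroups of order 14.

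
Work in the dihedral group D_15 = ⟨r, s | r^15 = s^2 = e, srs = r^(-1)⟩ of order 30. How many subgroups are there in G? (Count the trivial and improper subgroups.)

|G| = 30, so by Lagrange every subgroup order divides 30. Divisors: 1, 2, 3, 5, 6, 10, 15, 30.
Subgroups by order — order 1: 1; order 2: 15; order 3: 1; order 5: 1; order 6: 5; order 10: 3; order 15: 1; order 30: 1.
Total: 1 + 15 + 1 + 1 + 5 + 3 + 1 + 1 = 28.

28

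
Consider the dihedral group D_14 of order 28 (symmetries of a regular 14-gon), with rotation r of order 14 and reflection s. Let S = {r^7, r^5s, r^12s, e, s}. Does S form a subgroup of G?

|S| = 5 does not divide |G| = 28, so by Lagrange S is not a subgroup.

No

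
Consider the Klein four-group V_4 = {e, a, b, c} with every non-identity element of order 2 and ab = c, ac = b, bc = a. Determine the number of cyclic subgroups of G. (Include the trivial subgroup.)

Each element a generates a cyclic subgroup ⟨a⟩; distinct elements may generate the same one (a cyclic group of order d has φ(d) generators).
Cyclic subgroups by order — order 1: 1; order 2: 3.
Total: 4.

4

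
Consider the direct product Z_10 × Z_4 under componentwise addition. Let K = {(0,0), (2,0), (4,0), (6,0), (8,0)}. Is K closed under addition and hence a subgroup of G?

|K| = 5 divides |G| = 40, consistent with Lagrange.
K contains the identity, every element's inverse is in K, and K is closed under +: it is a subgroup.
In fact K = ⟨(4,0)⟩.

Yes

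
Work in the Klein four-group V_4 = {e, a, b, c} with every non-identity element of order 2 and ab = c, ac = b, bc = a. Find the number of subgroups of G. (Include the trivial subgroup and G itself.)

5

|G| = 4, so by Lagrange every subgroup order divides 4. Divisors: 1, 2, 4.
Subgroups by order — order 1: 1; order 2: 3; order 4: 1.
Total: 1 + 3 + 1 = 5.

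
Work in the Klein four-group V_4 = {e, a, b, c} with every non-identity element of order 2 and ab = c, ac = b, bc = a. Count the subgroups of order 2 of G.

3

|G| = 4 and 2 | 4, so subgroups of order 2 are possible by Lagrange.
The subgroups of order 2 are: {e, a}; {e, b}; {e, c}.
So G has 3 subgroups of order 2.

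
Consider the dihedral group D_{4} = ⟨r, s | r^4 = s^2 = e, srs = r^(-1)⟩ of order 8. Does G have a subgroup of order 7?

No

7 does not divide |G| = 8, so by Lagrange no subgroup of order 7 exists.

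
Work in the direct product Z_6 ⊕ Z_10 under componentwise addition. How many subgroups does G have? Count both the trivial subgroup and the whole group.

|G| = 60, so by Lagrange every subgroup order divides 60. Divisors: 1, 2, 3, 4, 5, 6, 10, 12, 15, 20, 30, 60.
Subgroups by order — order 1: 1; order 2: 3; order 3: 1; order 4: 1; order 5: 1; order 6: 3; order 10: 3; order 12: 1; order 15: 1; order 20: 1; order 30: 3; order 60: 1.
Total: 1 + 3 + 1 + 1 + 1 + 3 + 3 + 1 + 1 + 1 + 3 + 1 = 20.

20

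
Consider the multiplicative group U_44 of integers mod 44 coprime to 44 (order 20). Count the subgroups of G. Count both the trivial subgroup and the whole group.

10

|G| = 20, so by Lagrange every subgroup order divides 20. Divisors: 1, 2, 4, 5, 10, 20.
Subgroups by order — order 1: 1; order 2: 3; order 4: 1; order 5: 1; order 10: 3; order 20: 1.
Total: 1 + 3 + 1 + 1 + 3 + 1 = 10.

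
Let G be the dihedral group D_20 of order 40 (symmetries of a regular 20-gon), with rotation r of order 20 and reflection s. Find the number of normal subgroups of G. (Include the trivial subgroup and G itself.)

9

G has 48 subgroups. Checking conjugation-invariance by order — order 1: 1/1 normal; order 2: 1/21 normal; order 4: 1/11 normal; order 5: 1/1 normal; order 8: 0/5 normal; order 10: 1/5 normal; order 20: 3/3 normal; order 40: 1/1 normal.
Total normal subgroups: 9.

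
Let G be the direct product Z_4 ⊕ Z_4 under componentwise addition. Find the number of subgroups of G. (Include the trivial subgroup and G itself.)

15

|G| = 16, so by Lagrange every subgroup order divides 16. Divisors: 1, 2, 4, 8, 16.
Subgroups by order — order 1: 1; order 2: 3; order 4: 7; order 8: 3; order 16: 1.
Total: 1 + 3 + 7 + 3 + 1 = 15.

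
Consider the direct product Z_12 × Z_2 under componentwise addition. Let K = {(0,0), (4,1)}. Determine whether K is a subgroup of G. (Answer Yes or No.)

(4,1) ∈ K but its inverse (8,1) ∉ K, so K is not a subgroup.

No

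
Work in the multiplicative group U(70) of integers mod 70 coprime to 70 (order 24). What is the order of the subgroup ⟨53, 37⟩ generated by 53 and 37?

12

|⟨53⟩| = 12 and |⟨37⟩| = 12, so |H| is a multiple of lcm(12, 12) = 12 and divides |G| = 24.
Closing under the operation: H = {1, 9, 11, 23, 29, 37, 39, 43, 51, 53, 57, 67}, so |H| = 12.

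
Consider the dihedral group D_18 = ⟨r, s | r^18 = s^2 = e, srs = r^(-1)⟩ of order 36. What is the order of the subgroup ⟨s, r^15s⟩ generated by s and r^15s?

|⟨s⟩| = 2 and |⟨r^15s⟩| = 2, so |H| is a multiple of lcm(2, 2) = 2 and divides |G| = 36.
Closing under the operation: H = {e, r^3, r^6, r^9, r^12, r^15, s, r^3s, r^6s, r^9s, r^12s, r^15s}, so |H| = 12.

12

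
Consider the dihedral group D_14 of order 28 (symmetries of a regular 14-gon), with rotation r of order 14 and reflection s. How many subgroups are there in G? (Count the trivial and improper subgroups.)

|G| = 28, so by Lagrange every subgroup order divides 28. Divisors: 1, 2, 4, 7, 14, 28.
Subgroups by order — order 1: 1; order 2: 15; order 4: 7; order 7: 1; order 14: 3; order 28: 1.
Total: 1 + 15 + 7 + 1 + 3 + 1 = 28.

28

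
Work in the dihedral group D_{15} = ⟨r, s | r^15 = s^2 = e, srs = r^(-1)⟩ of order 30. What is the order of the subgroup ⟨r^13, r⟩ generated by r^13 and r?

|⟨r^13⟩| = 15 and |⟨r⟩| = 15, so |H| is a multiple of lcm(15, 15) = 15 and divides |G| = 30.
Closing under the operation: H = {e, r, r^2, r^3, r^4, r^5, r^6, r^7, r^8, r^9, r^10, r^11, r^12, r^13, r^14}, so |H| = 15.

15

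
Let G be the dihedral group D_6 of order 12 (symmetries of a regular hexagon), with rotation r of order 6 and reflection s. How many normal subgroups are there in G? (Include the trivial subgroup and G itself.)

G has 16 subgroups. Checking conjugation-invariance by order — order 1: 1/1 normal; order 2: 1/7 normal; order 3: 1/1 normal; order 4: 0/3 normal; order 6: 3/3 normal; order 12: 1/1 normal.
Total normal subgroups: 7.

7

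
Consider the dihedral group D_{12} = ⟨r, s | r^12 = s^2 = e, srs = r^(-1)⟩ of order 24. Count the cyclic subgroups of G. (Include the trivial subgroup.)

Each element a generates a cyclic subgroup ⟨a⟩; distinct elements may generate the same one (a cyclic group of order d has φ(d) generators).
Cyclic subgroups by order — order 1: 1; order 2: 13; order 3: 1; order 4: 1; order 6: 1; order 12: 1.
Total: 18.

18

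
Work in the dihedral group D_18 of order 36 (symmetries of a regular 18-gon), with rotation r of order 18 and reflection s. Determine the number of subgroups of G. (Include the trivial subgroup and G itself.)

|G| = 36, so by Lagrange every subgroup order divides 36. Divisors: 1, 2, 3, 4, 6, 9, 12, 18, 36.
Subgroups by order — order 1: 1; order 2: 19; order 3: 1; order 4: 9; order 6: 7; order 9: 1; order 12: 3; order 18: 3; order 36: 1.
Total: 1 + 19 + 1 + 9 + 7 + 1 + 3 + 3 + 1 = 45.

45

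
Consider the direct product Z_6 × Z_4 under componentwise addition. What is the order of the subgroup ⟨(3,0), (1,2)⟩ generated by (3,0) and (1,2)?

12

|⟨(3,0)⟩| = 2 and |⟨(1,2)⟩| = 6, so |H| is a multiple of lcm(2, 6) = 6 and divides |G| = 24.
Closing under the operation: H = {(0,0), (0,2), (1,0), (1,2), (2,0), (2,2), (3,0), (3,2), (4,0), (4,2), (5,0), (5,2)}, so |H| = 12.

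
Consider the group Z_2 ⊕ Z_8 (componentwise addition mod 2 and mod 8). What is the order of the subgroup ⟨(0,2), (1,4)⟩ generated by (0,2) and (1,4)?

|⟨(0,2)⟩| = 4 and |⟨(1,4)⟩| = 2, so |H| is a multiple of lcm(4, 2) = 4 and divides |G| = 16.
Closing under the operation: H = {(0,0), (0,2), (0,4), (0,6), (1,0), (1,2), (1,4), (1,6)}, so |H| = 8.

8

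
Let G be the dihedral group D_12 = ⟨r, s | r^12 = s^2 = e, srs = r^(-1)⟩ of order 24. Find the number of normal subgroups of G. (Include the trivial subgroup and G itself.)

9

G has 34 subgroups. Checking conjugation-invariance by order — order 1: 1/1 normal; order 2: 1/13 normal; order 3: 1/1 normal; order 4: 1/7 normal; order 6: 1/5 normal; order 8: 0/3 normal; order 12: 3/3 normal; order 24: 1/1 normal.
Total normal subgroups: 9.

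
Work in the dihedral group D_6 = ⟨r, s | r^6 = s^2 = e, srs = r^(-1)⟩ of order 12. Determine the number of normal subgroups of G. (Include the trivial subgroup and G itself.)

G has 16 subgroups. Checking conjugation-invariance by order — order 1: 1/1 normal; order 2: 1/7 normal; order 3: 1/1 normal; order 4: 0/3 normal; order 6: 3/3 normal; order 12: 1/1 normal.
Total normal subgroups: 7.

7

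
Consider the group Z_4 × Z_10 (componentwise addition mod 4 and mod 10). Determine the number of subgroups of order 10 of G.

|G| = 40 and 10 | 40, so subgroups of order 10 are possible by Lagrange.
The subgroups of order 10 are: {(0,0), (0,1), (0,2), (0,3), (0,4), (0,5), (0,6), (0,7), (0,8), (0,9)}; {(0,0), (0,2), (0,4), (0,6), (0,8), (2,0), (2,2), (2,4), (2,6), (2,8)}; {(0,0), (0,2), (0,4), (0,6), (0,8), (2,1), (2,3), (2,5), (2,7), (2,9)}.
So G has 3 subgroups of order 10.

3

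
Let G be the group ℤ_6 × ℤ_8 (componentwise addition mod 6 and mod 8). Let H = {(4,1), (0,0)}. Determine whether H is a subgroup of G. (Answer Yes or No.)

No

(4,1) ∈ H but its inverse (2,7) ∉ H, so H is not a subgroup.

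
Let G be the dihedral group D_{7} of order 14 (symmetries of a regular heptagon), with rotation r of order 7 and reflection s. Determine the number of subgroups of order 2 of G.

|G| = 14 and 2 | 14, so subgroups of order 2 are possible by Lagrange.
The subgroups of order 2 are: {e, r^2s}; {e, r^3s}; {e, r^4s}; {e, r^5s}; … (7 in all).
So G has 7 subgroups of order 2.

7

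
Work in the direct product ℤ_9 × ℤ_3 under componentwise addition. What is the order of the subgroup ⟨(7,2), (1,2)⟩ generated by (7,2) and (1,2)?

|⟨(7,2)⟩| = 9 and |⟨(1,2)⟩| = 9, so |H| is a multiple of lcm(9, 9) = 9 and divides |G| = 27.
Closing under the operation: H = {(0,0), (1,2), (2,1), (3,0), (4,2), (5,1), (6,0), (7,2), (8,1)}, so |H| = 9.

9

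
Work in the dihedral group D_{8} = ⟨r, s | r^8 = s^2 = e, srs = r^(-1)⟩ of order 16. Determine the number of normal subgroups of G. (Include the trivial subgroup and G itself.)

G has 19 subgroups. Checking conjugation-invariance by order — order 1: 1/1 normal; order 2: 1/9 normal; order 4: 1/5 normal; order 8: 3/3 normal; order 16: 1/1 normal.
Total normal subgroups: 7.

7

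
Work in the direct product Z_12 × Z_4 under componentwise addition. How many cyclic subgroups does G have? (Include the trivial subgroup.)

Group the elements of G by the cyclic subgroup they generate; each cyclic subgroup of order d accounts for φ(d) elements.
Cyclic subgroups by order — order 1: 1; order 2: 3; order 3: 1; order 4: 6; order 6: 3; order 12: 6.
Total: 20.

20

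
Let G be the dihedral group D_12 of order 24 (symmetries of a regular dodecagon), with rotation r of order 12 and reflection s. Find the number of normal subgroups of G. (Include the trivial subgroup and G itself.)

9

G has 34 subgroups. Checking conjugation-invariance by order — order 1: 1/1 normal; order 2: 1/13 normal; order 3: 1/1 normal; order 4: 1/7 normal; order 6: 1/5 normal; order 8: 0/3 normal; order 12: 3/3 normal; order 24: 1/1 normal.
Total normal subgroups: 9.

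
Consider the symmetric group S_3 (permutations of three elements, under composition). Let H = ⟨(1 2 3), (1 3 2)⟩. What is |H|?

3

|⟨(1 2 3)⟩| = 3 and |⟨(1 3 2)⟩| = 3, so |H| is a multiple of lcm(3, 3) = 3 and divides |G| = 6.
Closing under the operation: H = {e, (1 2 3), (1 3 2)}, so |H| = 3.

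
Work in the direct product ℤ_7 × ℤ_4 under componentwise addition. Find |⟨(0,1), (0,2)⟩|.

4

|⟨(0,1)⟩| = 4 and |⟨(0,2)⟩| = 2, so |H| is a multiple of lcm(4, 2) = 4 and divides |G| = 28.
Closing under the operation: H = {(0,0), (0,1), (0,2), (0,3)}, so |H| = 4.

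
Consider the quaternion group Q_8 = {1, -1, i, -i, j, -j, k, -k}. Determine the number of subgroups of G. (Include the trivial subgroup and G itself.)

|G| = 8, so by Lagrange every subgroup order divides 8. Divisors: 1, 2, 4, 8.
Subgroups by order — order 1: 1; order 2: 1; order 4: 3; order 8: 1.
Total: 1 + 1 + 3 + 1 = 6.

6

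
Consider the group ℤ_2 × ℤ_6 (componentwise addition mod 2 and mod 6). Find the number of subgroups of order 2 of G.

3

|G| = 12 and 2 | 12, so subgroups of order 2 are possible by Lagrange.
The subgroups of order 2 are: {(0,0), (0,3)}; {(0,0), (1,0)}; {(0,0), (1,3)}.
So G has 3 subgroups of order 2.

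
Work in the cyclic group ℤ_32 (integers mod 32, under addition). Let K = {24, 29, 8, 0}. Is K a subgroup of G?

No

29 ∈ K but its inverse 3 ∉ K, so K is not a subgroup.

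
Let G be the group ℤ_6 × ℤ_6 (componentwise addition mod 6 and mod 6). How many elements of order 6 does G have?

An element (a,b) has order lcm(ord(a), ord(b)); count pairs with lcm equal to 6.
Enumerating gives 24 such elements.

24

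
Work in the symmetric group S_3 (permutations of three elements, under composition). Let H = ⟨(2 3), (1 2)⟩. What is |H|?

|⟨(2 3)⟩| = 2 and |⟨(1 2)⟩| = 2, so |H| is a multiple of lcm(2, 2) = 2 and divides |G| = 6.
Closing {(2 3), (1 2)} under the group operation gives all of G, so |H| = 6.

6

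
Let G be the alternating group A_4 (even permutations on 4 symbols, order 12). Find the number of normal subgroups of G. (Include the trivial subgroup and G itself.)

3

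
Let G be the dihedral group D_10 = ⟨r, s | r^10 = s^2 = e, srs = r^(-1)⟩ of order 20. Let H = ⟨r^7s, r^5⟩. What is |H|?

|⟨r^7s⟩| = 2 and |⟨r^5⟩| = 2, so |H| is a multiple of lcm(2, 2) = 2 and divides |G| = 20.
Closing under the operation: H = {e, r^5, r^2s, r^7s}, so |H| = 4.

4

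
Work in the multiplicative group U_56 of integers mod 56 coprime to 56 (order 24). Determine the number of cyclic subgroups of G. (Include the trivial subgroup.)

16

Each element a generates a cyclic subgroup ⟨a⟩; distinct elements may generate the same one (a cyclic group of order d has φ(d) generators).
Cyclic subgroups by order — order 1: 1; order 2: 7; order 3: 1; order 6: 7.
Total: 16.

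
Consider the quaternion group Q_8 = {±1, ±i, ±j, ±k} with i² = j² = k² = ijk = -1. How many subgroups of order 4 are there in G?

|G| = 8 and 4 | 8, so subgroups of order 4 are possible by Lagrange.
The subgroups of order 4 are: {1, -1, i, -i}; {1, -1, j, -j}; {1, -1, k, -k}.
So G has 3 subgroups of order 4.

3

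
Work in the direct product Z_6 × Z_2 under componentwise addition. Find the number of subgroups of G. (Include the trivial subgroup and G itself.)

10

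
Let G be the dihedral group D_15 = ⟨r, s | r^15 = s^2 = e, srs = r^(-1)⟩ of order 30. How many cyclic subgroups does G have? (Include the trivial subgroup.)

19

Group the elements of G by the cyclic subgroup they generate; each cyclic subgroup of order d accounts for φ(d) elements.
Cyclic subgroups by order — order 1: 1; order 2: 15; order 3: 1; order 5: 1; order 15: 1.
Total: 19.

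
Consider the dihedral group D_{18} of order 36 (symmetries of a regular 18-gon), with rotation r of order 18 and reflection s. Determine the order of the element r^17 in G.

18

Computing powers of r^17: the smallest k with (r^17)^k = e is k = 18.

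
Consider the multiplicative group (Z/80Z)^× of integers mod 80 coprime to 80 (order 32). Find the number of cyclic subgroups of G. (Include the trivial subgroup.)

20

A cyclic subgroup of order d is generated by each of its φ(d) elements of order d, so the cyclic subgroups of order d number (#elements of order d)/φ(d).
Cyclic subgroups by order — order 1: 1; order 2: 7; order 4: 12.
Total: 20.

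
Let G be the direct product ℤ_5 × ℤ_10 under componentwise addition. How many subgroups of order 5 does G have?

6

|G| = 50 and 5 | 50, so subgroups of order 5 are possible by Lagrange.
The subgroups of order 5 are: {(0,0), (0,2), (0,4), (0,6), (0,8)}; {(0,0), (1,0), (2,0), (3,0), (4,0)}; {(0,0), (1,2), (2,4), (3,6), (4,8)}; {(0,0), (1,4), (2,8), (3,2), (4,6)}; … (6 in all).
So G has 6 subgroups of order 5.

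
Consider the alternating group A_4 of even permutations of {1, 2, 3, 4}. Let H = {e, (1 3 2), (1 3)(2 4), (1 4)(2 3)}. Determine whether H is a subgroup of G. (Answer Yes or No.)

(1 3 2) ∈ H but its inverse (1 2 3) ∉ H, so H is not a subgroup.

No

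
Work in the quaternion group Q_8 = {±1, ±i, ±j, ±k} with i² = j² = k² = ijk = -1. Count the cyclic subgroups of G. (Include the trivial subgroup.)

Each element a generates a cyclic subgroup ⟨a⟩; distinct elements may generate the same one (a cyclic group of order d has φ(d) generators).
Cyclic subgroups by order — order 1: 1; order 2: 1; order 4: 3.
Total: 5.

5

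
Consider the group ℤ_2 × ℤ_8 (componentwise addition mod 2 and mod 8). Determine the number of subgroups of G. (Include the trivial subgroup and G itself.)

11

|G| = 16, so by Lagrange every subgroup order divides 16. Divisors: 1, 2, 4, 8, 16.
Subgroups by order — order 1: 1; order 2: 3; order 4: 3; order 8: 3; order 16: 1.
Total: 1 + 3 + 3 + 3 + 1 = 11.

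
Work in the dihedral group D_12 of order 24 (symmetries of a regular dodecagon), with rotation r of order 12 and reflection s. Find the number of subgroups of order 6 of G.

|G| = 24 and 6 | 24, so subgroups of order 6 are possible by Lagrange.
The subgroups of order 6 are: {e, r^2, r^4, r^6, r^8, r^10}; {e, r^4, r^8, r^2s, r^6s, r^10s}; {e, r^4, r^8, r^3s, r^7s, r^11s}; {e, r^4, r^8, s, r^4s, r^8s}; … (5 in all).
So G has 5 subgroups of order 6.

5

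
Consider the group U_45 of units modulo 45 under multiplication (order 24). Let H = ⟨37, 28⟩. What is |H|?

4

|⟨37⟩| = 4 and |⟨28⟩| = 4, so |H| is a multiple of lcm(4, 4) = 4 and divides |G| = 24.
Closing under the operation: H = {1, 19, 28, 37}, so |H| = 4.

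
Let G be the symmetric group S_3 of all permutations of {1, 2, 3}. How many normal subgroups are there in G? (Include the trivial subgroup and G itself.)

G has 6 subgroups. Checking conjugation-invariance by order — order 1: 1/1 normal; order 2: 0/3 normal; order 3: 1/1 normal; order 6: 1/1 normal.
Total normal subgroups: 3.

3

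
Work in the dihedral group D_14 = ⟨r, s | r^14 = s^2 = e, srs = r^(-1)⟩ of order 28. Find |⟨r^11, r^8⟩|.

14

|⟨r^11⟩| = 14 and |⟨r^8⟩| = 7, so |H| is a multiple of lcm(14, 7) = 14 and divides |G| = 28.
Closing under the operation: H = {e, r, r^2, r^3, r^4, r^5, r^6, r^7, r^8, r^9, r^10, r^11, r^12, r^13}, so |H| = 14.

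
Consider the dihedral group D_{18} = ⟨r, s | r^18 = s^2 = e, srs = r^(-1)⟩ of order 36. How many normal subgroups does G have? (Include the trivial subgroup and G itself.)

9

G has 45 subgroups. Checking conjugation-invariance by order — order 1: 1/1 normal; order 2: 1/19 normal; order 3: 1/1 normal; order 4: 0/9 normal; order 6: 1/7 normal; order 9: 1/1 normal; order 12: 0/3 normal; order 18: 3/3 normal; order 36: 1/1 normal.
Total normal subgroups: 9.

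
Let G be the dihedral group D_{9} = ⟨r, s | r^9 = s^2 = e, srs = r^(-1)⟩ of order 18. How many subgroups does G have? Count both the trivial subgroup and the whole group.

16

|G| = 18, so by Lagrange every subgroup order divides 18. Divisors: 1, 2, 3, 6, 9, 18.
Subgroups by order — order 1: 1; order 2: 9; order 3: 1; order 6: 3; order 9: 1; order 18: 1.
Total: 1 + 9 + 1 + 3 + 1 + 1 = 16.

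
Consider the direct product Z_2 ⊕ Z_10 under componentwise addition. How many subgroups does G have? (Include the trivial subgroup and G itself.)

|G| = 20, so by Lagrange every subgroup order divides 20. Divisors: 1, 2, 4, 5, 10, 20.
Subgroups by order — order 1: 1; order 2: 3; order 4: 1; order 5: 1; order 10: 3; order 20: 1.
Total: 1 + 3 + 1 + 1 + 3 + 1 = 10.

10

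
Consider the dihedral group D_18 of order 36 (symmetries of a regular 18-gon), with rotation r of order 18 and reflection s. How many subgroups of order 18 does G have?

3

|G| = 36 and 18 | 36, so subgroups of order 18 are possible by Lagrange.
The subgroups of order 18 are: {e, r, r^2, r^3, r^4, r^5, r^6, r^7, r^8, r^9, r^10, r^11, r^12, r^13, r^14, r^15, r^16, r^17}; {e, r^2, r^4, r^6, r^8, r^10, r^12, r^14, r^16, s, r^2s, r^4s, r^6s, r^8s, r^10s, r^12s, r^14s, r^16s}; {e, r^2, r^4, r^6, r^8, r^10, r^12, r^14, r^16, rs, r^3s, r^5s, r^7s, r^9s, r^11s, r^13s, r^15s, r^17s}.
So G has 3 subgroups of order 18.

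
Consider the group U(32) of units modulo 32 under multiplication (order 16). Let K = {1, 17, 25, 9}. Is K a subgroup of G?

Yes

|K| = 4 divides |G| = 16, consistent with Lagrange.
K contains the identity, every element's inverse is in K, and K is closed under ·: it is a subgroup.
In fact K = ⟨25⟩.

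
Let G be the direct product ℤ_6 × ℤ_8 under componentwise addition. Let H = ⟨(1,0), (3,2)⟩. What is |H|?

24

|⟨(1,0)⟩| = 6 and |⟨(3,2)⟩| = 4, so |H| is a multiple of lcm(6, 4) = 12 and divides |G| = 48.
Closing under the operation: H = {(0,0), (0,2), (0,4), (0,6), (1,0), (1,2), (1,4), (1,6), (2,0), (2,2), (2,4), (2,6), (3,0), (3,2), (3,4), (3,6), (4,0), (4,2), (4,4), (4,6), (5,0), (5,2), (5,4), (5,6)}, so |H| = 24.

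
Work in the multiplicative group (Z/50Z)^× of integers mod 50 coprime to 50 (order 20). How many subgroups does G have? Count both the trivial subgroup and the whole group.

6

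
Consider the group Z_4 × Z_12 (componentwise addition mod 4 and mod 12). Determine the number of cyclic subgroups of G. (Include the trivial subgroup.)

A cyclic subgroup of order d is generated by each of its φ(d) elements of order d, so the cyclic subgroups of order d number (#elements of order d)/φ(d).
Cyclic subgroups by order — order 1: 1; order 2: 3; order 3: 1; order 4: 6; order 6: 3; order 12: 6.
Total: 20.

20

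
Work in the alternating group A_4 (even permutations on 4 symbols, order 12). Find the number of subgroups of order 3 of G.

|G| = 12 and 3 | 12, so subgroups of order 3 are possible by Lagrange.
The subgroups of order 3 are: {e, (1 2 3), (1 3 2)}; {e, (1 2 4), (1 4 2)}; {e, (1 3 4), (1 4 3)}; {e, (2 3 4), (2 4 3)}.
So G has 4 subgroups of order 3.

4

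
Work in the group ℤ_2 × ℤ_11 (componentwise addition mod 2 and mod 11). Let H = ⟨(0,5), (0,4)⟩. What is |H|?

11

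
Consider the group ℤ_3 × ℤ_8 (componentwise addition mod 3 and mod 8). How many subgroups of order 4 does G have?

1

|G| = 24 and 4 | 24, so subgroups of order 4 are possible by Lagrange.
The subgroups of order 4 are: {(0,0), (0,2), (0,4), (0,6)}.
So G has 1 subgroup of order 4.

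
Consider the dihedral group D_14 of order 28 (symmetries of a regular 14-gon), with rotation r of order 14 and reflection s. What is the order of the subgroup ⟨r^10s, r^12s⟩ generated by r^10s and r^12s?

|⟨r^10s⟩| = 2 and |⟨r^12s⟩| = 2, so |H| is a multiple of lcm(2, 2) = 2 and divides |G| = 28.
Closing under the operation: H = {e, r^2, r^4, r^6, r^8, r^10, r^12, s, r^2s, r^4s, r^6s, r^8s, r^10s, r^12s}, so |H| = 14.

14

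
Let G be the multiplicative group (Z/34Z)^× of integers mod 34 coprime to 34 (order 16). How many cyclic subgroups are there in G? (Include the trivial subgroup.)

5

Each element a generates a cyclic subgroup ⟨a⟩; distinct elements may generate the same one (a cyclic group of order d has φ(d) generators).
Cyclic subgroups by order — order 1: 1; order 2: 1; order 4: 1; order 8: 1; order 16: 1.
Total: 5.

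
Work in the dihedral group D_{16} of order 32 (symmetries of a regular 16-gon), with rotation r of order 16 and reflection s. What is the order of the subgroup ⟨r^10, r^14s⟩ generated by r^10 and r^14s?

16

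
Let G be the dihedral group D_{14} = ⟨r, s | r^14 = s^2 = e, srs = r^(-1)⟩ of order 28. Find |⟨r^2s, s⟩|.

14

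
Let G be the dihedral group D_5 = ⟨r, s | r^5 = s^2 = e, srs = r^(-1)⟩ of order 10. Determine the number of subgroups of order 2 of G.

5

|G| = 10 and 2 | 10, so subgroups of order 2 are possible by Lagrange.
The subgroups of order 2 are: {e, r^2s}; {e, r^3s}; {e, r^4s}; {e, rs}; … (5 in all).
So G has 5 subgroups of order 2.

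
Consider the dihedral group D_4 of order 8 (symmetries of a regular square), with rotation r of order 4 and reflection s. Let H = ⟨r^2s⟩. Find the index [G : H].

4

|⟨r^2s⟩| = 2 and |G| = 8.
By Lagrange, [G : H] = |G|/|H| = 8/2 = 4.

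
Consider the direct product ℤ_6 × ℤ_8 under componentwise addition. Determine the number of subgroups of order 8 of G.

|G| = 48 and 8 | 48, so subgroups of order 8 are possible by Lagrange.
The subgroups of order 8 are: {(0,0), (0,1), (0,2), (0,3), (0,4), (0,5), (0,6), (0,7)}; {(0,0), (0,2), (0,4), (0,6), (3,0), (3,2), (3,4), (3,6)}; {(0,0), (0,2), (0,4), (0,6), (3,1), (3,3), (3,5), (3,7)}.
So G has 3 subgroups of order 8.

3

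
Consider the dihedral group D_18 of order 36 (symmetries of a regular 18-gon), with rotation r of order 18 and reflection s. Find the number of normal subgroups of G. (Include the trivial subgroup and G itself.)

9

G has 45 subgroups. Checking conjugation-invariance by order — order 1: 1/1 normal; order 2: 1/19 normal; order 3: 1/1 normal; order 4: 0/9 normal; order 6: 1/7 normal; order 9: 1/1 normal; order 12: 0/3 normal; order 18: 3/3 normal; order 36: 1/1 normal.
Total normal subgroups: 9.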